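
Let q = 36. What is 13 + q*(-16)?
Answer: -563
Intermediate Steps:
13 + q*(-16) = 13 + 36*(-16) = 13 - 576 = -563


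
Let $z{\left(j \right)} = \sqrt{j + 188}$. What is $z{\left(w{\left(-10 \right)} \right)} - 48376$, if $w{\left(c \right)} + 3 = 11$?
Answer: $-48362$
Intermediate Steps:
$w{\left(c \right)} = 8$ ($w{\left(c \right)} = -3 + 11 = 8$)
$z{\left(j \right)} = \sqrt{188 + j}$
$z{\left(w{\left(-10 \right)} \right)} - 48376 = \sqrt{188 + 8} - 48376 = \sqrt{196} - 48376 = 14 - 48376 = -48362$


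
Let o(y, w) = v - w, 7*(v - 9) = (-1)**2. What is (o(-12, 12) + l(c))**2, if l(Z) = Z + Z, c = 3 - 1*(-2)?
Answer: 2500/49 ≈ 51.020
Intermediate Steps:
c = 5 (c = 3 + 2 = 5)
l(Z) = 2*Z
v = 64/7 (v = 9 + (1/7)*(-1)**2 = 9 + (1/7)*1 = 9 + 1/7 = 64/7 ≈ 9.1429)
o(y, w) = 64/7 - w
(o(-12, 12) + l(c))**2 = ((64/7 - 1*12) + 2*5)**2 = ((64/7 - 12) + 10)**2 = (-20/7 + 10)**2 = (50/7)**2 = 2500/49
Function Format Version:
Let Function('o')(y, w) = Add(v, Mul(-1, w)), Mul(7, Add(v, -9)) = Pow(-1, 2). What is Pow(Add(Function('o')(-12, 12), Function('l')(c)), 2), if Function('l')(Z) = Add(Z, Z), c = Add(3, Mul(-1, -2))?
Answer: Rational(2500, 49) ≈ 51.020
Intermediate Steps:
c = 5 (c = Add(3, 2) = 5)
Function('l')(Z) = Mul(2, Z)
v = Rational(64, 7) (v = Add(9, Mul(Rational(1, 7), Pow(-1, 2))) = Add(9, Mul(Rational(1, 7), 1)) = Add(9, Rational(1, 7)) = Rational(64, 7) ≈ 9.1429)
Function('o')(y, w) = Add(Rational(64, 7), Mul(-1, w))
Pow(Add(Function('o')(-12, 12), Function('l')(c)), 2) = Pow(Add(Add(Rational(64, 7), Mul(-1, 12)), Mul(2, 5)), 2) = Pow(Add(Add(Rational(64, 7), -12), 10), 2) = Pow(Add(Rational(-20, 7), 10), 2) = Pow(Rational(50, 7), 2) = Rational(2500, 49)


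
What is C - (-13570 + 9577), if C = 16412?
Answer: 20405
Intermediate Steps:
C - (-13570 + 9577) = 16412 - (-13570 + 9577) = 16412 - 1*(-3993) = 16412 + 3993 = 20405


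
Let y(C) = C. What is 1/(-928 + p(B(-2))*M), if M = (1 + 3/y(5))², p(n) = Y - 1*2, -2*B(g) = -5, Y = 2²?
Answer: -25/23072 ≈ -0.0010836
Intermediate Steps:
Y = 4
B(g) = 5/2 (B(g) = -½*(-5) = 5/2)
p(n) = 2 (p(n) = 4 - 1*2 = 4 - 2 = 2)
M = 64/25 (M = (1 + 3/5)² = (1 + 3*(⅕))² = (1 + ⅗)² = (8/5)² = 64/25 ≈ 2.5600)
1/(-928 + p(B(-2))*M) = 1/(-928 + 2*(64/25)) = 1/(-928 + 128/25) = 1/(-23072/25) = -25/23072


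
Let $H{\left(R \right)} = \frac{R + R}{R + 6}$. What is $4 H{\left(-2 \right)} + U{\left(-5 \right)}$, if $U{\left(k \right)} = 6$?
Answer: $2$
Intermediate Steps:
$H{\left(R \right)} = \frac{2 R}{6 + R}$
$4 H{\left(-2 \right)} + U{\left(-5 \right)} = 4 \cdot 2 \left(-2\right) \frac{1}{6 - 2} + 6 = 4 \cdot 2 \left(-2\right) \frac{1}{4} + 6 = 4 \left(-1\right) + 6 = -4 + 6 = 2$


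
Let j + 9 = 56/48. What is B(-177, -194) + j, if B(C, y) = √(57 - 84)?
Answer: -47/6 + 3*I*√3 ≈ -7.8333 + 5.1962*I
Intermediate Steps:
B(C, y) = 3*I*√3 (B(C, y) = √(-27) = 3*I*√3)
j = -47/6 (j = -9 + 56/48 = -9 + (1/48)*56 = -9 + 7/6 = -47/6 ≈ -7.8333)
B(-177, -194) + j = 3*I*√3 - 47/6 = -47/6 + 3*I*√3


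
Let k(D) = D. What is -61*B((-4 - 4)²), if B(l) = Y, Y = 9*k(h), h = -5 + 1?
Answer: 2196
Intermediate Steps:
h = -4
Y = -36 (Y = 9*(-4) = -36)
B(l) = -36
-61*B((-4 - 4)²) = -61*(-36) = 2196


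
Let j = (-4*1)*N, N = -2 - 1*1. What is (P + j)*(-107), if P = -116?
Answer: 11128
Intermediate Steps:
N = -3 (N = -2 - 1 = -3)
j = 12 (j = -4*1*(-3) = -4*(-3) = 12)
(P + j)*(-107) = (-116 + 12)*(-107) = -104*(-107) = 11128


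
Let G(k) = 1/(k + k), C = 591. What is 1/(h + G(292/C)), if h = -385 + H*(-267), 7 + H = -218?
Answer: 584/34859551 ≈ 1.6753e-5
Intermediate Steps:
G(k) = 1/(2*k)
H = -225 (H = -7 - 218 = -225)
h = 59690 (h = -385 - 225*(-267) = -385 + 60075 = 59690)
1/(h + G(292/C)) = 1/(59690 + 1/(2*((292/591)))) = 1/(59690 + 1/(2*((292*(1/591))))) = 1/(59690 + 1/(2*(292/591))) = 1/(59690 + (1/2)*(591/292)) = 1/(59690 + 591/584) = 1/(34859551/584) = 584/34859551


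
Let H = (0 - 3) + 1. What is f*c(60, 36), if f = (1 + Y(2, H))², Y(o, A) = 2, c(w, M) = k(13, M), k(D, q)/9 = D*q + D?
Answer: 38961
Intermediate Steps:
H = -2 (H = -3 + 1 = -2)
k(D, q) = 9*D + 9*D*q (k(D, q) = 9*(D*q + D) = 9*(D + D*q) = 9*D + 9*D*q)
c(w, M) = 117 + 117*M (c(w, M) = 9*13*(1 + M) = 117 + 117*M)
f = 9 (f = (1 + 2)² = 3² = 9)
f*c(60, 36) = 9*(117 + 117*36) = 9*(117 + 4212) = 9*4329 = 38961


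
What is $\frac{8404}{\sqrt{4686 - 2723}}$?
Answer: $\frac{8404 \sqrt{1963}}{1963} \approx 189.68$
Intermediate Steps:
$\frac{8404}{\sqrt{4686 - 2723}} = \frac{8404}{\sqrt{1963}} = 8404 \frac{\sqrt{1963}}{1963} = \frac{8404 \sqrt{1963}}{1963}$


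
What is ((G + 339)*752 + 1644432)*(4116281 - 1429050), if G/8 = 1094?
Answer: 22790040647584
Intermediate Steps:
G = 8752 (G = 8*1094 = 8752)
((G + 339)*752 + 1644432)*(4116281 - 1429050) = ((8752 + 339)*752 + 1644432)*(4116281 - 1429050) = (9091*752 + 1644432)*2687231 = (6836432 + 1644432)*2687231 = 8480864*2687231 = 22790040647584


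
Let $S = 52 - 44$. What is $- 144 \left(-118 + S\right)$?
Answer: $15840$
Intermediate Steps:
$S = 8$
$- 144 \left(-118 + S\right) = - 144 \left(-118 + 8\right) = \left(-144\right) \left(-110\right) = 15840$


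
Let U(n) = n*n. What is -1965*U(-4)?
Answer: -31440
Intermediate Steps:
U(n) = n²
-1965*U(-4) = -1965*(-4)² = -1965*16 = -31440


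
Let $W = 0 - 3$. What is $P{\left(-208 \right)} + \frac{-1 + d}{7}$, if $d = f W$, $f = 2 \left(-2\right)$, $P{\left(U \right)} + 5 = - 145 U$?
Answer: $\frac{211096}{7} \approx 30157.0$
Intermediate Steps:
$P{\left(U \right)} = -5 - 145 U$
$W = -3$ ($W = 0 - 3 = -3$)
$f = -4$
$d = 12$ ($d = \left(-4\right) \left(-3\right) = 12$)
$P{\left(-208 \right)} + \frac{-1 + d}{7} = \left(-5 - -30160\right) + \frac{-1 + 12}{7} = \left(-5 + 30160\right) + \frac{1}{7} \cdot 11 = 30155 + \frac{11}{7} = \frac{211096}{7}$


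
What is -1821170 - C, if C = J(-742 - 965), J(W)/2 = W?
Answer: -1817756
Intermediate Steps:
J(W) = 2*W
C = -3414 (C = 2*(-742 - 965) = 2*(-1707) = -3414)
-1821170 - C = -1821170 - 1*(-3414) = -1821170 + 3414 = -1817756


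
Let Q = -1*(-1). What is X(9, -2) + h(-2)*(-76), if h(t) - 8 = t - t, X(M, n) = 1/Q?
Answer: -607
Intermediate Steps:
Q = 1
X(M, n) = 1 (X(M, n) = 1/1 = 1)
h(t) = 8 (h(t) = 8 + (t - t) = 8 + 0 = 8)
X(9, -2) + h(-2)*(-76) = 1 + 8*(-76) = 1 - 608 = -607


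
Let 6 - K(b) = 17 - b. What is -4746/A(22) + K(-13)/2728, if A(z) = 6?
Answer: -269734/341 ≈ -791.01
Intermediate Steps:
K(b) = -11 + b (K(b) = 6 - (17 - b) = 6 + (-17 + b) = -11 + b)
-4746/A(22) + K(-13)/2728 = -4746/6 + (-11 - 13)/2728 = -4746*⅙ - 24*1/2728 = -791 - 3/341 = -269734/341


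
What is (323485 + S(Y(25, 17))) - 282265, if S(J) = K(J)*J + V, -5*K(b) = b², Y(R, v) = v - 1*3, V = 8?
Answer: 203396/5 ≈ 40679.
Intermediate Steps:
Y(R, v) = -3 + v (Y(R, v) = v - 3 = -3 + v)
K(b) = -b²/5
S(J) = 8 - J³/5 (S(J) = (-J²/5)*J + 8 = -J³/5 + 8 = 8 - J³/5)
(323485 + S(Y(25, 17))) - 282265 = (323485 + (8 - (-3 + 17)³/5)) - 282265 = (323485 + (8 - ⅕*14³)) - 282265 = (323485 + (8 - ⅕*2744)) - 282265 = (323485 + (8 - 2744/5)) - 282265 = (323485 - 2704/5) - 282265 = 1614721/5 - 282265 = 203396/5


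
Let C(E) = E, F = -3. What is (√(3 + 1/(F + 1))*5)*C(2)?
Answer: 5*√10 ≈ 15.811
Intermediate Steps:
(√(3 + 1/(F + 1))*5)*C(2) = (√(3 + 1/(-3 + 1))*5)*2 = (√(3 + 1/(-2))*5)*2 = (√(3 - ½)*5)*2 = (√(5/2)*5)*2 = ((√10/2)*5)*2 = (5*√10/2)*2 = 5*√10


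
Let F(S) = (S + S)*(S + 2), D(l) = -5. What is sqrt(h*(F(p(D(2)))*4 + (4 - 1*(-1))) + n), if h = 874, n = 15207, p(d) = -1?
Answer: sqrt(12585) ≈ 112.18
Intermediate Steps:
F(S) = 2*S*(2 + S) (F(S) = (2*S)*(2 + S) = 2*S*(2 + S))
sqrt(h*(F(p(D(2)))*4 + (4 - 1*(-1))) + n) = sqrt(874*((2*(-1)*(2 - 1))*4 + (4 - 1*(-1))) + 15207) = sqrt(874*((2*(-1)*1)*4 + (4 + 1)) + 15207) = sqrt(874*(-2*4 + 5) + 15207) = sqrt(874*(-8 + 5) + 15207) = sqrt(874*(-3) + 15207) = sqrt(-2622 + 15207) = sqrt(12585)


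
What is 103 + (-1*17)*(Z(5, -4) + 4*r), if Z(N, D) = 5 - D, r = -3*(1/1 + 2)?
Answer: 562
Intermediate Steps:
r = -9 (r = -3*(1 + 2) = -3*3 = -9)
103 + (-1*17)*(Z(5, -4) + 4*r) = 103 + (-1*17)*((5 - 1*(-4)) + 4*(-9)) = 103 - 17*((5 + 4) - 36) = 103 - 17*(9 - 36) = 103 - 17*(-27) = 103 + 459 = 562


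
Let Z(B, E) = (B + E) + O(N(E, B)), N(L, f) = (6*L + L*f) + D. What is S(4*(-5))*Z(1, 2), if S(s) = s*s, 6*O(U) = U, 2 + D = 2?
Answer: 6400/3 ≈ 2133.3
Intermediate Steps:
D = 0 (D = -2 + 2 = 0)
N(L, f) = 6*L + L*f (N(L, f) = (6*L + L*f) + 0 = 6*L + L*f)
O(U) = U/6
S(s) = s²
Z(B, E) = B + E + E*(6 + B)/6 (Z(B, E) = (B + E) + (E*(6 + B))/6 = (B + E) + E*(6 + B)/6 = B + E + E*(6 + B)/6)
S(4*(-5))*Z(1, 2) = (4*(-5))²*(1 + 2*2 + (⅙)*1*2) = (-20)²*(1 + 4 + ⅓) = 400*(16/3) = 6400/3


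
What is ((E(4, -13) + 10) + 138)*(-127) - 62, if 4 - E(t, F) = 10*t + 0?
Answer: -14286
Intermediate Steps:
E(t, F) = 4 - 10*t (E(t, F) = 4 - (10*t + 0) = 4 - 10*t)
((E(4, -13) + 10) + 138)*(-127) - 62 = (((4 - 10*4) + 10) + 138)*(-127) - 62 = (((4 - 40) + 10) + 138)*(-127) - 62 = ((-36 + 10) + 138)*(-127) - 62 = (-26 + 138)*(-127) - 62 = 112*(-127) - 62 = -14224 - 62 = -14286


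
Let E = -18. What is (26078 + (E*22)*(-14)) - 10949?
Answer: 20673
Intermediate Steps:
(26078 + (E*22)*(-14)) - 10949 = (26078 - 18*22*(-14)) - 10949 = (26078 - 396*(-14)) - 10949 = (26078 + 5544) - 10949 = 31622 - 10949 = 20673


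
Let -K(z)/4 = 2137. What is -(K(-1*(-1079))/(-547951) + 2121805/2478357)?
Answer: -169118595313/194002599501 ≈ -0.87173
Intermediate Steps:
K(z) = -8548 (K(z) = -4*2137 = -8548)
-(K(-1*(-1079))/(-547951) + 2121805/2478357) = -(-8548/(-547951) + 2121805/2478357) = -(-8548*(-1/547951) + 2121805*(1/2478357)) = -(8548/547951 + 303115/354051) = -1*169118595313/194002599501 = -169118595313/194002599501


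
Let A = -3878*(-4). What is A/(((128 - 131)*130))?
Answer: -7756/195 ≈ -39.774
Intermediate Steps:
A = 15512
A/(((128 - 131)*130)) = 15512/(((128 - 131)*130)) = 15512/((-3*130)) = 15512/(-390) = 15512*(-1/390) = -7756/195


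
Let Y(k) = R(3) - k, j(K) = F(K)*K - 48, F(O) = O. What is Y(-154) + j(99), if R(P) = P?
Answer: 9910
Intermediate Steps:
j(K) = -48 + K² (j(K) = K*K - 48 = K² - 48 = -48 + K²)
Y(k) = 3 - k
Y(-154) + j(99) = (3 - 1*(-154)) + (-48 + 99²) = (3 + 154) + (-48 + 9801) = 157 + 9753 = 9910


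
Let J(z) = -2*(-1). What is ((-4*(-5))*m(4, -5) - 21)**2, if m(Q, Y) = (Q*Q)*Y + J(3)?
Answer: 2499561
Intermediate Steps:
J(z) = 2
m(Q, Y) = 2 + Y*Q**2 (m(Q, Y) = (Q*Q)*Y + 2 = Q**2*Y + 2 = Y*Q**2 + 2 = 2 + Y*Q**2)
((-4*(-5))*m(4, -5) - 21)**2 = ((-4*(-5))*(2 - 5*4**2) - 21)**2 = (20*(2 - 5*16) - 21)**2 = (20*(2 - 80) - 21)**2 = (20*(-78) - 21)**2 = (-1560 - 21)**2 = (-1581)**2 = 2499561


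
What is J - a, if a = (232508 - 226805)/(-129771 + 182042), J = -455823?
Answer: -23826329736/52271 ≈ -4.5582e+5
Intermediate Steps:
a = 5703/52271 ≈ 0.10910
J - a = -455823 - 1*5703/52271 = -455823 - 5703/52271 = -23826329736/52271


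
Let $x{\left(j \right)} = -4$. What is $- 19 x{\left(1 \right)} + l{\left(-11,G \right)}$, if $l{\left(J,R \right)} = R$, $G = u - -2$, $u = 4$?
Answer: $82$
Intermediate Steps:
$G = 6$ ($G = 4 - -2 = 4 + 2 = 6$)
$- 19 x{\left(1 \right)} + l{\left(-11,G \right)} = \left(-19\right) \left(-4\right) + 6 = 76 + 6 = 82$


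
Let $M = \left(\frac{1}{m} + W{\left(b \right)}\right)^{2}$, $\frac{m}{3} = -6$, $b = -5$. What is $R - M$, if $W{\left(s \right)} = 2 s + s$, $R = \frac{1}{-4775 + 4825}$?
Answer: $- \frac{1835863}{8100} \approx -226.65$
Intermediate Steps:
$m = -18$ ($m = 3 \left(-6\right) = -18$)
$R = \frac{1}{50} \approx 0.02$
$W{\left(s \right)} = 3 s$
$M = \frac{73441}{324}$ ($M = \left(\frac{1}{-18} + 3 \left(-5\right)\right)^{2} = \left(- \frac{1}{18} - 15\right)^{2} = \left(- \frac{271}{18}\right)^{2} = \frac{73441}{324} \approx 226.67$)
$R - M = \frac{1}{50} - \frac{73441}{324} = - \frac{1835863}{8100}$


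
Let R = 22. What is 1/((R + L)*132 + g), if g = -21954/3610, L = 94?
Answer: 1805/27627183 ≈ 6.5334e-5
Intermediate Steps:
g = -10977/1805 (g = -21954*1/3610 = -10977/1805 ≈ -6.0814)
1/((R + L)*132 + g) = 1/((22 + 94)*132 - 10977/1805) = 1/(116*132 - 10977/1805) = 1/(15312 - 10977/1805) = 1/(27627183/1805) = 1805/27627183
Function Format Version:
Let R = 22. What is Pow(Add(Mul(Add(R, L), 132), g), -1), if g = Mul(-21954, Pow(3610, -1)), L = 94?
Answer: Rational(1805, 27627183) ≈ 6.5334e-5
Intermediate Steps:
g = Rational(-10977, 1805) (g = Mul(-21954, Rational(1, 3610)) = Rational(-10977, 1805) ≈ -6.0814)
Pow(Add(Mul(Add(R, L), 132), g), -1) = Pow(Add(Mul(Add(22, 94), 132), Rational(-10977, 1805)), -1) = Pow(Add(Mul(116, 132), Rational(-10977, 1805)), -1) = Pow(Add(15312, Rational(-10977, 1805)), -1) = Pow(Rational(27627183, 1805), -1) = Rational(1805, 27627183)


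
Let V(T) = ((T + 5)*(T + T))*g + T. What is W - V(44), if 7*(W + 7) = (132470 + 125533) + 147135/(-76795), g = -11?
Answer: 9056712103/107513 ≈ 84238.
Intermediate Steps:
V(T) = T - 22*T*(5 + T) (V(T) = ((T + 5)*(T + T))*(-11) + T = ((5 + T)*(2*T))*(-11) + T = (2*T*(5 + T))*(-11) + T = -22*T*(5 + T) + T = T - 22*T*(5 + T))
W = 3961886059/107513 (W = -7 + ((132470 + 125533) + 147135/(-76795))/7 = -7 + (258003 + 147135*(-1/76795))/7 = -7 + (258003 - 29427/15359)/7 = -7 + (⅐)*(3962638650/15359) = -7 + 3962638650/107513 = 3961886059/107513 ≈ 36850.)
W - V(44) = 3961886059/107513 - 44*(-109 - 22*44) = 3961886059/107513 - 44*(-109 - 968) = 3961886059/107513 - 44*(-1077) = 3961886059/107513 - 1*(-47388) = 3961886059/107513 + 47388 = 9056712103/107513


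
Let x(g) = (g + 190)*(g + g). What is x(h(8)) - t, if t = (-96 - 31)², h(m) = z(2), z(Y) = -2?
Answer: -16881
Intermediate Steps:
h(m) = -2
x(g) = 2*g*(190 + g) (x(g) = (190 + g)*(2*g) = 2*g*(190 + g))
t = 16129 (t = (-127)² = 16129)
x(h(8)) - t = 2*(-2)*(190 - 2) - 1*16129 = 2*(-2)*188 - 16129 = -752 - 16129 = -16881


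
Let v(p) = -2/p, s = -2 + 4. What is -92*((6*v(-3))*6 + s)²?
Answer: -62192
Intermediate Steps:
s = 2
-92*((6*v(-3))*6 + s)² = -92*((6*(-2/(-3)))*6 + 2)² = -92*((6*(-2*(-⅓)))*6 + 2)² = -92*((6*(⅔))*6 + 2)² = -92*(4*6 + 2)² = -92*(24 + 2)² = -92*26² = -92*676 = -62192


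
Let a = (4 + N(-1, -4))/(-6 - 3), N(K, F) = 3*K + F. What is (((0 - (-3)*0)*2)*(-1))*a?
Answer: 0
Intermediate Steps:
N(K, F) = F + 3*K
a = 1/3 (a = (4 + (-4 + 3*(-1)))/(-6 - 3) = (4 + (-4 - 3))/(-9) = (4 - 7)*(-1/9) = -3*(-1/9) = 1/3 ≈ 0.33333)
(((0 - (-3)*0)*2)*(-1))*a = (((0 - (-3)*0)*2)*(-1))*(1/3) = (((0 - 1*0)*2)*(-1))*(1/3) = (((0 + 0)*2)*(-1))*(1/3) = ((0*2)*(-1))*(1/3) = (0*(-1))*(1/3) = 0*(1/3) = 0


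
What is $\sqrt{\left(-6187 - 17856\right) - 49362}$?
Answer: $i \sqrt{73405} \approx 270.93 i$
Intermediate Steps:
$\sqrt{\left(-6187 - 17856\right) - 49362} = \sqrt{-24043 - 49362} = \sqrt{-73405} = i \sqrt{73405}$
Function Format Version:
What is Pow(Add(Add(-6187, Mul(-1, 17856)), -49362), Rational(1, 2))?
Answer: Mul(I, Pow(73405, Rational(1, 2))) ≈ Mul(270.93, I)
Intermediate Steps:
Pow(Add(Add(-6187, Mul(-1, 17856)), -49362), Rational(1, 2)) = Pow(Add(Add(-6187, -17856), -49362), Rational(1, 2)) = Pow(Add(-24043, -49362), Rational(1, 2)) = Pow(-73405, Rational(1, 2)) = Mul(I, Pow(73405, Rational(1, 2)))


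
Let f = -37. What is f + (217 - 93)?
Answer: 87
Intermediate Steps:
f + (217 - 93) = -37 + (217 - 93) = -37 + 124 = 87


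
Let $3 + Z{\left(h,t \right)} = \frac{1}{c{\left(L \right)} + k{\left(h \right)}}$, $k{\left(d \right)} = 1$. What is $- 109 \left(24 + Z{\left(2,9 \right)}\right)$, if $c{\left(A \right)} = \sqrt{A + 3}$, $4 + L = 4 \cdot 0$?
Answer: $- \frac{4687}{2} + \frac{109 i}{2} \approx -2343.5 + 54.5 i$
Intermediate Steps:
$L = -4$ ($L = -4 + 4 \cdot 0 = -4 + 0 = -4$)
$c{\left(A \right)} = \sqrt{3 + A}$
$Z{\left(h,t \right)} = -3 + \frac{1 - i}{2}$ ($Z{\left(h,t \right)} = -3 + \frac{1}{\sqrt{3 - 4} + 1} = -3 + \frac{1}{\sqrt{-1} + 1} = -3 + \frac{1}{i + 1} = -3 + \frac{1}{1 + i} = -3 + \frac{1 - i}{2}$)
$- 109 \left(24 + Z{\left(2,9 \right)}\right) = - 109 \left(24 - \left(\frac{5}{2} + \frac{i}{2}\right)\right) = - 109 \left(\frac{43}{2} - \frac{i}{2}\right) = - \frac{4687}{2} + \frac{109 i}{2}$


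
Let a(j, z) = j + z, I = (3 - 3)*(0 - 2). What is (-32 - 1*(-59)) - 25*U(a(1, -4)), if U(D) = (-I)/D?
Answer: 27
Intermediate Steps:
I = 0 (I = 0*(-2) = 0)
U(D) = 0 (U(D) = (-1*0)/D = 0/D = 0)
(-32 - 1*(-59)) - 25*U(a(1, -4)) = (-32 - 1*(-59)) - 25*0 = (-32 + 59) + 0 = 27 + 0 = 27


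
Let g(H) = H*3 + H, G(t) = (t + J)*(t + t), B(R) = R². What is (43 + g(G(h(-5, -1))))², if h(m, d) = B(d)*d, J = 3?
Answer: 729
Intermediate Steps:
h(m, d) = d³ (h(m, d) = d²*d = d³)
G(t) = 2*t*(3 + t) (G(t) = (t + 3)*(t + t) = (3 + t)*(2*t) = 2*t*(3 + t))
g(H) = 4*H (g(H) = 3*H + H = 4*H)
(43 + g(G(h(-5, -1))))² = (43 + 4*(2*(-1)³*(3 + (-1)³)))² = (43 + 4*(2*(-1)*(3 - 1)))² = (43 + 4*(2*(-1)*2))² = (43 + 4*(-4))² = (43 - 16)² = 27² = 729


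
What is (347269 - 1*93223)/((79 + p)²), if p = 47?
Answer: 42341/2646 ≈ 16.002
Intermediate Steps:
(347269 - 1*93223)/((79 + p)²) = (347269 - 1*93223)/((79 + 47)²) = (347269 - 93223)/(126²) = 254046/15876 = 254046*(1/15876) = 42341/2646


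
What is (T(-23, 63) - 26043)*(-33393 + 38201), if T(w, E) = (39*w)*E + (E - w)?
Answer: -396506144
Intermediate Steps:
T(w, E) = E - w + 39*E*w (T(w, E) = 39*E*w + (E - w) = E - w + 39*E*w)
(T(-23, 63) - 26043)*(-33393 + 38201) = ((63 - 1*(-23) + 39*63*(-23)) - 26043)*(-33393 + 38201) = ((63 + 23 - 56511) - 26043)*4808 = (-56425 - 26043)*4808 = -82468*4808 = -396506144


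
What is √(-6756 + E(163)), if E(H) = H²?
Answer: √19813 ≈ 140.76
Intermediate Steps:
√(-6756 + E(163)) = √(-6756 + 163²) = √(-6756 + 26569) = √19813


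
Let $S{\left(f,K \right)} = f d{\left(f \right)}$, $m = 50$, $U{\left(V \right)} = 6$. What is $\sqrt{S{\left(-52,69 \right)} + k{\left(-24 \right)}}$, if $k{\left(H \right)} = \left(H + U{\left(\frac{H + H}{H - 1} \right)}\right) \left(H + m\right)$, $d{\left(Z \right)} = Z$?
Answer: $2 \sqrt{559} \approx 47.286$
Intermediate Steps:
$k{\left(H \right)} = \left(6 + H\right) \left(50 + H\right)$ ($k{\left(H \right)} = \left(H + 6\right) \left(H + 50\right) = \left(6 + H\right) \left(50 + H\right)$)
$S{\left(f,K \right)} = f^{2}$ ($S{\left(f,K \right)} = f f = f^{2}$)
$\sqrt{S{\left(-52,69 \right)} + k{\left(-24 \right)}} = \sqrt{\left(-52\right)^{2} + \left(300 + \left(-24\right)^{2} + 56 \left(-24\right)\right)} = \sqrt{2704 + \left(300 + 576 - 1344\right)} = \sqrt{2704 - 468} = \sqrt{2236} = 2 \sqrt{559}$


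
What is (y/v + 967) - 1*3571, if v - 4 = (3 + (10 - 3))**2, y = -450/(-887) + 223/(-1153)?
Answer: -276966181127/106361944 ≈ -2604.0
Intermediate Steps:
y = 321049/1022711 (y = -450*(-1/887) + 223*(-1/1153) = 450/887 - 223/1153 = 321049/1022711 ≈ 0.31392)
v = 104 (v = 4 + (3 + (10 - 3))**2 = 4 + (3 + 7)**2 = 4 + 10**2 = 4 + 100 = 104)
(y/v + 967) - 1*3571 = ((321049/1022711)/104 + 967) - 1*3571 = ((321049/1022711)*(1/104) + 967) - 3571 = (321049/106361944 + 967) - 3571 = 102852320897/106361944 - 3571 = -276966181127/106361944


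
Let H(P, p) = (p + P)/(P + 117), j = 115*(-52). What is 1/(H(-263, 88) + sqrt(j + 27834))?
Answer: -3650/66544177 + 21316*sqrt(446)/66544177 ≈ 0.0067101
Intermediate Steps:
j = -5980
H(P, p) = (P + p)/(117 + P)
1/(H(-263, 88) + sqrt(j + 27834)) = 1/((-263 + 88)/(117 - 263) + sqrt(-5980 + 27834)) = 1/(-175/(-146) + sqrt(21854)) = 1/(-1/146*(-175) + 7*sqrt(446)) = 1/(175/146 + 7*sqrt(446))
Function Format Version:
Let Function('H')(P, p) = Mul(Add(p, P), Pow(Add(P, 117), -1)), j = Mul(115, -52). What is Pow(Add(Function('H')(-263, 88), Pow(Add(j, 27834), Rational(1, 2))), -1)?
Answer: Add(Rational(-3650, 66544177), Mul(Rational(21316, 66544177), Pow(446, Rational(1, 2)))) ≈ 0.0067101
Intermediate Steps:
j = -5980
Function('H')(P, p) = Mul(Pow(Add(117, P), -1), Add(P, p)) (Function('H')(P, p) = Mul(Add(P, p), Pow(Add(117, P), -1)) = Mul(Pow(Add(117, P), -1), Add(P, p)))
Pow(Add(Function('H')(-263, 88), Pow(Add(j, 27834), Rational(1, 2))), -1) = Pow(Add(Mul(Pow(Add(117, -263), -1), Add(-263, 88)), Pow(Add(-5980, 27834), Rational(1, 2))), -1) = Pow(Add(Mul(Pow(-146, -1), -175), Pow(21854, Rational(1, 2))), -1) = Pow(Add(Mul(Rational(-1, 146), -175), Mul(7, Pow(446, Rational(1, 2)))), -1) = Pow(Add(Rational(175, 146), Mul(7, Pow(446, Rational(1, 2)))), -1)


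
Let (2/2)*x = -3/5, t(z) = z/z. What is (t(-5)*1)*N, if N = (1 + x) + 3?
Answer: 17/5 ≈ 3.4000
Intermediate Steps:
t(z) = 1
x = -3/5 ≈ -0.60000
N = 17/5 (N = (1 - 3/5) + 3 = 2/5 + 3 = 17/5 ≈ 3.4000)
(t(-5)*1)*N = (1*1)*(17/5) = 1*(17/5) = 17/5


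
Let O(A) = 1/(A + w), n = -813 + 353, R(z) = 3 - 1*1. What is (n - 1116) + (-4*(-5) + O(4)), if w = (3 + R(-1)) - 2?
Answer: -10891/7 ≈ -1555.9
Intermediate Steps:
R(z) = 2 (R(z) = 3 - 1 = 2)
w = 3 (w = (3 + 2) - 2 = 5 - 2 = 3)
n = -460
O(A) = 1/(3 + A) (O(A) = 1/(A + 3) = 1/(3 + A))
(n - 1116) + (-4*(-5) + O(4)) = (-460 - 1116) + (-4*(-5) + 1/(3 + 4)) = -1576 + (20 + 1/7) = -1576 + (20 + ⅐) = -1576 + 141/7 = -10891/7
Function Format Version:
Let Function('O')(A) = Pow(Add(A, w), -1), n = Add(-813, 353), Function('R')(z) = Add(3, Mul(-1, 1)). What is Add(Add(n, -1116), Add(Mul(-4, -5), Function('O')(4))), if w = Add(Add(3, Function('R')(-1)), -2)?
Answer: Rational(-10891, 7) ≈ -1555.9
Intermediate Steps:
Function('R')(z) = 2 (Function('R')(z) = Add(3, -1) = 2)
w = 3 (w = Add(Add(3, 2), -2) = Add(5, -2) = 3)
n = -460
Function('O')(A) = Pow(Add(3, A), -1) (Function('O')(A) = Pow(Add(A, 3), -1) = Pow(Add(3, A), -1))
Add(Add(n, -1116), Add(Mul(-4, -5), Function('O')(4))) = Add(Add(-460, -1116), Add(Mul(-4, -5), Pow(Add(3, 4), -1))) = Add(-1576, Add(20, Pow(7, -1))) = Add(-1576, Add(20, Rational(1, 7))) = Add(-1576, Rational(141, 7)) = Rational(-10891, 7)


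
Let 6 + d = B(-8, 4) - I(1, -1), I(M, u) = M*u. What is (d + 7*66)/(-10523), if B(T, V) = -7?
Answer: -450/10523 ≈ -0.042763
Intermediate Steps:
d = -12 (d = -6 + (-7 - (-1)) = -6 + (-7 - 1*(-1)) = -6 + (-7 + 1) = -6 - 6 = -12)
(d + 7*66)/(-10523) = (-12 + 7*66)/(-10523) = (-12 + 462)*(-1/10523) = 450*(-1/10523) = -450/10523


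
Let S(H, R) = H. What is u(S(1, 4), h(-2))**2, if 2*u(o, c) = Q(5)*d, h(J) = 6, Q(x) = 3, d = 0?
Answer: 0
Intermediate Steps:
u(o, c) = 0 (u(o, c) = (3*0)/2 = (1/2)*0 = 0)
u(S(1, 4), h(-2))**2 = 0**2 = 0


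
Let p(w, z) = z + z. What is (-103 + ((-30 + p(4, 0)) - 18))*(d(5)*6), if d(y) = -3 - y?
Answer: 7248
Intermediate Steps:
p(w, z) = 2*z
(-103 + ((-30 + p(4, 0)) - 18))*(d(5)*6) = (-103 + ((-30 + 2*0) - 18))*((-3 - 1*5)*6) = (-103 + ((-30 + 0) - 18))*((-3 - 5)*6) = (-103 + (-30 - 18))*(-8*6) = (-103 - 48)*(-48) = -151*(-48) = 7248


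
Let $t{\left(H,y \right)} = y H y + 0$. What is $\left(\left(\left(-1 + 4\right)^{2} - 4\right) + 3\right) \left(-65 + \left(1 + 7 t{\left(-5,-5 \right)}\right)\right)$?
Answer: $-7512$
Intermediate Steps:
$t{\left(H,y \right)} = H y^{2}$ ($t{\left(H,y \right)} = H y y + 0 = H y^{2} + 0 = H y^{2}$)
$\left(\left(\left(-1 + 4\right)^{2} - 4\right) + 3\right) \left(-65 + \left(1 + 7 t{\left(-5,-5 \right)}\right)\right) = \left(\left(\left(-1 + 4\right)^{2} - 4\right) + 3\right) \left(-65 + \left(1 + 7 \left(- 5 \left(-5\right)^{2}\right)\right)\right) = \left(\left(3^{2} - 4\right) + 3\right) \left(-65 + \left(1 + 7 \left(\left(-5\right) 25\right)\right)\right) = \left(\left(9 - 4\right) + 3\right) \left(-65 + \left(1 + 7 \left(-125\right)\right)\right) = \left(5 + 3\right) \left(-65 + \left(1 - 875\right)\right) = 8 \left(-65 - 874\right) = 8 \left(-939\right) = -7512$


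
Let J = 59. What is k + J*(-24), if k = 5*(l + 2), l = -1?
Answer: -1411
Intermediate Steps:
k = 5 (k = 5*(-1 + 2) = 5*1 = 5)
k + J*(-24) = 5 + 59*(-24) = 5 - 1416 = -1411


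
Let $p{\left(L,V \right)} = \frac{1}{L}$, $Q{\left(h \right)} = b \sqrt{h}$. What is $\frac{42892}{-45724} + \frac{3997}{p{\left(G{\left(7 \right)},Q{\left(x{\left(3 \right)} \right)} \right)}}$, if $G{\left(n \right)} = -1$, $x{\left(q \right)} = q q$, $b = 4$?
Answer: $- \frac{45700430}{11431} \approx -3997.9$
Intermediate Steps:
$x{\left(q \right)} = q^{2}$
$Q{\left(h \right)} = 4 \sqrt{h}$
$\frac{42892}{-45724} + \frac{3997}{p{\left(G{\left(7 \right)},Q{\left(x{\left(3 \right)} \right)} \right)}} = \frac{42892}{-45724} + \frac{3997}{\frac{1}{-1}} = 42892 \left(- \frac{1}{45724}\right) + \frac{3997}{-1} = - \frac{10723}{11431} + 3997 \left(-1\right) = - \frac{10723}{11431} - 3997 = - \frac{45700430}{11431}$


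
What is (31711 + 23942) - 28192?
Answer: 27461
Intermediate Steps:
(31711 + 23942) - 28192 = 55653 - 28192 = 27461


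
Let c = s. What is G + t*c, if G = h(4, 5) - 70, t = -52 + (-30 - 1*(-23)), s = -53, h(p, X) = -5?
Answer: 3052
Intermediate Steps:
t = -59 (t = -52 + (-30 + 23) = -52 - 7 = -59)
c = -53
G = -75 (G = -5 - 70 = -75)
G + t*c = -75 - 59*(-53) = -75 + 3127 = 3052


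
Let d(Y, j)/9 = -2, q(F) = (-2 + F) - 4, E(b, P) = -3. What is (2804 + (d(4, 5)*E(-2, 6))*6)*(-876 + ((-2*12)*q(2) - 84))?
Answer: -2702592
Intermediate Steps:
q(F) = -6 + F
d(Y, j) = -18 (d(Y, j) = 9*(-2) = -18)
(2804 + (d(4, 5)*E(-2, 6))*6)*(-876 + ((-2*12)*q(2) - 84)) = (2804 - 18*(-3)*6)*(-876 + ((-2*12)*(-6 + 2) - 84)) = (2804 + 54*6)*(-876 + (-24*(-4) - 84)) = (2804 + 324)*(-876 + (96 - 84)) = 3128*(-876 + 12) = 3128*(-864) = -2702592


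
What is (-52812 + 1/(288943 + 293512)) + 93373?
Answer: 23624957256/582455 ≈ 40561.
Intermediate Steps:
(-52812 + 1/(288943 + 293512)) + 93373 = (-52812 + 1/582455) + 93373 = -30760613459/582455 + 93373 = 23624957256/582455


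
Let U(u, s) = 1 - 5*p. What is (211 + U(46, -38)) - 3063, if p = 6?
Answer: -2881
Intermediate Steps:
U(u, s) = -29 (U(u, s) = 1 - 5*6 = 1 - 30 = -29)
(211 + U(46, -38)) - 3063 = (211 - 29) - 3063 = 182 - 3063 = -2881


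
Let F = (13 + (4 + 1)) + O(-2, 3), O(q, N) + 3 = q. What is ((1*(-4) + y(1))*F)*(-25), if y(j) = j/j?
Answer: 975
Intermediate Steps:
y(j) = 1
O(q, N) = -3 + q
F = 13 (F = (13 + (4 + 1)) + (-3 - 2) = (13 + 5) - 5 = 18 - 5 = 13)
((1*(-4) + y(1))*F)*(-25) = ((1*(-4) + 1)*13)*(-25) = ((-4 + 1)*13)*(-25) = -3*13*(-25) = -39*(-25) = 975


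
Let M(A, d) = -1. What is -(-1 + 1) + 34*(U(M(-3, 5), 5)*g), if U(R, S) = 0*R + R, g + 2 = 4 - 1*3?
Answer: 34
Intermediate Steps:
g = -1 (g = -2 + (4 - 1*3) = -2 + (4 - 3) = -2 + 1 = -1)
U(R, S) = R (U(R, S) = 0 + R = R)
-(-1 + 1) + 34*(U(M(-3, 5), 5)*g) = -(-1 + 1) + 34*(-1*(-1)) = -1*0 + 34*1 = 0 + 34 = 34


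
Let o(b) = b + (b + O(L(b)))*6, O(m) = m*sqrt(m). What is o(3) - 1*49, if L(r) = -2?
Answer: -28 - 12*I*sqrt(2) ≈ -28.0 - 16.971*I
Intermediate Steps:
O(m) = m**(3/2)
o(b) = 7*b - 12*I*sqrt(2) (o(b) = b + (b + (-2)**(3/2))*6 = b + (b - 2*I*sqrt(2))*6 = b + (6*b - 12*I*sqrt(2)) = 7*b - 12*I*sqrt(2))
o(3) - 1*49 = (7*3 - 12*I*sqrt(2)) - 1*49 = (21 - 12*I*sqrt(2)) - 49 = -28 - 12*I*sqrt(2)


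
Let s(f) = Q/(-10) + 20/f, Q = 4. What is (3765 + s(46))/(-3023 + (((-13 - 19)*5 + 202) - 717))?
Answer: -432979/425270 ≈ -1.0181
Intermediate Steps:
s(f) = -⅖ + 20/f (s(f) = 4/(-10) + 20/f = 4*(-⅒) + 20/f = -⅖ + 20/f)
(3765 + s(46))/(-3023 + (((-13 - 19)*5 + 202) - 717)) = (3765 + (-⅖ + 20/46))/(-3023 + (((-13 - 19)*5 + 202) - 717)) = (3765 + (-⅖ + 20*(1/46)))/(-3023 + ((-32*5 + 202) - 717)) = (3765 + (-⅖ + 10/23))/(-3023 + ((-160 + 202) - 717)) = (3765 + 4/115)/(-3023 + (42 - 717)) = 432979/(115*(-3023 - 675)) = (432979/115)/(-3698) = (432979/115)*(-1/3698) = -432979/425270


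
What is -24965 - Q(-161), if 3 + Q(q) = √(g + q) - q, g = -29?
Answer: -25123 - I*√190 ≈ -25123.0 - 13.784*I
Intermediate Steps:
Q(q) = -3 + √(-29 + q) - q (Q(q) = -3 + (√(-29 + q) - q) = -3 + √(-29 + q) - q)
-24965 - Q(-161) = -24965 - (-3 + √(-29 - 161) - 1*(-161)) = -24965 - (-3 + √(-190) + 161) = -24965 - (-3 + I*√190 + 161) = -24965 - (158 + I*√190) = -24965 + (-158 - I*√190) = -25123 - I*√190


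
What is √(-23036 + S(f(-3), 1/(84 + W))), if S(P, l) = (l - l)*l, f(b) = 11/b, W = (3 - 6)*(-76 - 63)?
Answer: 2*I*√5759 ≈ 151.78*I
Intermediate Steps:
W = 417 (W = -3*(-139) = 417)
S(P, l) = 0 (S(P, l) = 0*l = 0)
√(-23036 + S(f(-3), 1/(84 + W))) = √(-23036 + 0) = √(-23036) = 2*I*√5759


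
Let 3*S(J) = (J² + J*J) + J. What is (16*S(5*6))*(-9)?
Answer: -87840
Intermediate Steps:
S(J) = J/3 + 2*J²/3 (S(J) = ((J² + J*J) + J)/3 = ((J² + J²) + J)/3 = (2*J² + J)/3 = (J + 2*J²)/3 = J/3 + 2*J²/3)
(16*S(5*6))*(-9) = (16*((5*6)*(1 + 2*(5*6))/3))*(-9) = (16*((⅓)*30*(1 + 2*30)))*(-9) = (16*((⅓)*30*(1 + 60)))*(-9) = (16*((⅓)*30*61))*(-9) = (16*610)*(-9) = 9760*(-9) = -87840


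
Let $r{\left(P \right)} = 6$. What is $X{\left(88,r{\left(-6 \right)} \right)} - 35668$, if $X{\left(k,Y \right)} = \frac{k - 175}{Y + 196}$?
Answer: $- \frac{7205023}{202} \approx -35668.0$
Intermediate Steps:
$X{\left(k,Y \right)} = \frac{-175 + k}{196 + Y}$
$X{\left(88,r{\left(-6 \right)} \right)} - 35668 = \frac{-175 + 88}{196 + 6} - 35668 = \frac{1}{202} \left(-87\right) - 35668 = - \frac{87}{202} - 35668 = - \frac{7205023}{202}$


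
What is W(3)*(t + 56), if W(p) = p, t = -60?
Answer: -12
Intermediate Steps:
W(3)*(t + 56) = 3*(-60 + 56) = 3*(-4) = -12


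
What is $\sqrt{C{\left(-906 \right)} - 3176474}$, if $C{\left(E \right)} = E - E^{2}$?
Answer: $2 i \sqrt{999554} \approx 1999.6 i$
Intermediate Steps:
$\sqrt{C{\left(-906 \right)} - 3176474} = \sqrt{- 906 \left(1 - -906\right) - 3176474} = \sqrt{- 906 \left(1 + 906\right) - 3176474} = \sqrt{\left(-906\right) 907 - 3176474} = \sqrt{-821742 - 3176474} = \sqrt{-3998216} = 2 i \sqrt{999554}$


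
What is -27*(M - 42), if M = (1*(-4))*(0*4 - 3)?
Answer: 810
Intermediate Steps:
M = 12 (M = -4*(0 - 3) = -4*(-3) = 12)
-27*(M - 42) = -27*(12 - 42) = -27*(-30) = 810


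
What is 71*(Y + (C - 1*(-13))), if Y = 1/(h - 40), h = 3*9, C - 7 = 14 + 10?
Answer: 40541/13 ≈ 3118.5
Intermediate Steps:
C = 31 (C = 7 + (14 + 10) = 7 + 24 = 31)
h = 27
Y = -1/13 (Y = 1/(27 - 40) = 1/(-13) = -1/13 ≈ -0.076923)
71*(Y + (C - 1*(-13))) = 71*(-1/13 + (31 - 1*(-13))) = 71*(-1/13 + (31 + 13)) = 71*(-1/13 + 44) = 71*(571/13) = 40541/13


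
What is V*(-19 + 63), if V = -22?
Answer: -968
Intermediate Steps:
V*(-19 + 63) = -22*(-19 + 63) = -22*44 = -968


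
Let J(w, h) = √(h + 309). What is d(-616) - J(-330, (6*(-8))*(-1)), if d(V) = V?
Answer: -616 - √357 ≈ -634.89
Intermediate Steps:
J(w, h) = √(309 + h)
d(-616) - J(-330, (6*(-8))*(-1)) = -616 - √(309 + (6*(-8))*(-1)) = -616 - √(309 - 48*(-1)) = -616 - √(309 + 48) = -616 - √357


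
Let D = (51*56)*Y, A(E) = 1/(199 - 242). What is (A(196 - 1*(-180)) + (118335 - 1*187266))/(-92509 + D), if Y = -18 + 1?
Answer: 2964034/6065623 ≈ 0.48866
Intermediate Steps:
Y = -17
A(E) = -1/43 (A(E) = 1/(-43) = -1/43)
D = -48552 (D = (51*56)*(-17) = 2856*(-17) = -48552)
(A(196 - 1*(-180)) + (118335 - 1*187266))/(-92509 + D) = (-1/43 + (118335 - 1*187266))/(-92509 - 48552) = (-1/43 + (118335 - 187266))/(-141061) = (-1/43 - 68931)*(-1/141061) = -2964034/43*(-1/141061) = 2964034/6065623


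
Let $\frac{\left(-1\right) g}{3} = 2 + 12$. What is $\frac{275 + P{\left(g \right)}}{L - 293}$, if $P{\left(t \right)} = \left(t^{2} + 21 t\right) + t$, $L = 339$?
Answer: $\frac{1115}{46} \approx 24.239$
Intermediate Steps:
$g = -42$ ($g = - 3 \left(2 + 12\right) = \left(-3\right) 14 = -42$)
$P{\left(t \right)} = t^{2} + 22 t$
$\frac{275 + P{\left(g \right)}}{L - 293} = \frac{275 - 42 \left(22 - 42\right)}{339 - 293} = \frac{275 - -840}{46} = \left(275 + 840\right) \frac{1}{46} = 1115 \cdot \frac{1}{46} = \frac{1115}{46}$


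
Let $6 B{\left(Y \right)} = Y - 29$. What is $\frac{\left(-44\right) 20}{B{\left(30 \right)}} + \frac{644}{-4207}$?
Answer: $- \frac{3173372}{601} \approx -5280.2$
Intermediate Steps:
$B{\left(Y \right)} = - \frac{29}{6} + \frac{Y}{6}$ ($B{\left(Y \right)} = \frac{Y - 29}{6} = \frac{-29 + Y}{6} = - \frac{29}{6} + \frac{Y}{6}$)
$\frac{\left(-44\right) 20}{B{\left(30 \right)}} + \frac{644}{-4207} = \frac{\left(-44\right) 20}{- \frac{29}{6} + \frac{1}{6} \cdot 30} + \frac{644}{-4207} = - \frac{880}{- \frac{29}{6} + 5} + 644 \left(- \frac{1}{4207}\right) = - 880 \frac{1}{\frac{1}{6}} - \frac{92}{601} = \left(-880\right) 6 - \frac{92}{601} = -5280 - \frac{92}{601} = - \frac{3173372}{601}$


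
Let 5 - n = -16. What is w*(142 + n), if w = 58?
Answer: 9454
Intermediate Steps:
n = 21 (n = 5 - 1*(-16) = 5 + 16 = 21)
w*(142 + n) = 58*(142 + 21) = 58*163 = 9454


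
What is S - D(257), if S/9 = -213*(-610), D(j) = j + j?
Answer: 1168856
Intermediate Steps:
D(j) = 2*j
S = 1169370 (S = 9*(-213*(-610)) = 9*129930 = 1169370)
S - D(257) = 1169370 - 2*257 = 1169370 - 1*514 = 1169370 - 514 = 1168856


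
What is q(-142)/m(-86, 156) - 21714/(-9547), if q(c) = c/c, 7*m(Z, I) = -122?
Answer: 2582279/1164734 ≈ 2.2171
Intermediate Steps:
m(Z, I) = -122/7 (m(Z, I) = (1/7)*(-122) = -122/7)
q(c) = 1
q(-142)/m(-86, 156) - 21714/(-9547) = 1/(-122/7) - 21714/(-9547) = 1*(-7/122) - 21714*(-1/9547) = -7/122 + 21714/9547 = 2582279/1164734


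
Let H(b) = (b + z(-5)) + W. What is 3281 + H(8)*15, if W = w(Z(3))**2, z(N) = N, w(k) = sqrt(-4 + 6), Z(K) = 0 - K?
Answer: 3356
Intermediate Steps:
Z(K) = -K
w(k) = sqrt(2)
W = 2 (W = (sqrt(2))**2 = 2)
H(b) = -3 + b (H(b) = (b - 5) + 2 = (-5 + b) + 2 = -3 + b)
3281 + H(8)*15 = 3281 + (-3 + 8)*15 = 3281 + 5*15 = 3281 + 75 = 3356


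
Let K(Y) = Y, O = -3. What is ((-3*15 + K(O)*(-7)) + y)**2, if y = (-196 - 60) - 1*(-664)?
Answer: 147456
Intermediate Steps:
y = 408 (y = -256 + 664 = 408)
((-3*15 + K(O)*(-7)) + y)**2 = ((-3*15 - 3*(-7)) + 408)**2 = ((-45 + 21) + 408)**2 = (-24 + 408)**2 = 384**2 = 147456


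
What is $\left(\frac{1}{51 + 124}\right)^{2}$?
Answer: $\frac{1}{30625} \approx 3.2653 \cdot 10^{-5}$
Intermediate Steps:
$\left(\frac{1}{51 + 124}\right)^{2} = \left(\frac{1}{175}\right)^{2} = \frac{1}{30625}$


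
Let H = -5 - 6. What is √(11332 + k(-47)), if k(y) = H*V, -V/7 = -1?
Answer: √11255 ≈ 106.09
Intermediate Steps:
V = 7 (V = -7*(-1) = 7)
H = -11
k(y) = -77 (k(y) = -11*7 = -77)
√(11332 + k(-47)) = √(11332 - 77) = √11255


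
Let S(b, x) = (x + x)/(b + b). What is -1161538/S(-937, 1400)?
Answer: 77740079/100 ≈ 7.7740e+5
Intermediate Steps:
S(b, x) = x/b (S(b, x) = (2*x)/((2*b)) = (2*x)*(1/(2*b)) = x/b)
-1161538/S(-937, 1400) = -1161538/(1400/(-937)) = -1161538/(1400*(-1/937)) = -1161538/(-1400/937) = -1161538*(-937/1400) = 77740079/100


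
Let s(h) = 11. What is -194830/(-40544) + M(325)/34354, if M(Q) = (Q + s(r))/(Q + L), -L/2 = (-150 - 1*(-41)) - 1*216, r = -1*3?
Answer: 543822808107/113168946800 ≈ 4.8054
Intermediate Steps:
r = -3
L = 650 (L = -2*((-150 - 1*(-41)) - 1*216) = -2*((-150 + 41) - 216) = -2*(-109 - 216) = -2*(-325) = 650)
M(Q) = (11 + Q)/(650 + Q) (M(Q) = (Q + 11)/(Q + 650) = (11 + Q)/(650 + Q))
-194830/(-40544) + M(325)/34354 = -194830/(-40544) + ((11 + 325)/(650 + 325))/34354 = -194830*(-1/40544) + (336/975)*(1/34354) = 97415/20272 + ((1/975)*336)*(1/34354) = 97415/20272 + (112/325)*(1/34354) = 97415/20272 + 56/5582525 = 543822808107/113168946800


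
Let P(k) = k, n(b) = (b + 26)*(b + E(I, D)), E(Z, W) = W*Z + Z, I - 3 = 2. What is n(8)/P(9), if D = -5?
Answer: -136/3 ≈ -45.333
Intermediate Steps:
I = 5 (I = 3 + 2 = 5)
E(Z, W) = Z + W*Z
n(b) = (-20 + b)*(26 + b) (n(b) = (b + 26)*(b + 5*(1 - 5)) = (26 + b)*(b + 5*(-4)) = (26 + b)*(b - 20) = (26 + b)*(-20 + b) = (-20 + b)*(26 + b))
n(8)/P(9) = (-520 + 8**2 + 6*8)/9 = (-520 + 64 + 48)*(1/9) = -408*1/9 = -136/3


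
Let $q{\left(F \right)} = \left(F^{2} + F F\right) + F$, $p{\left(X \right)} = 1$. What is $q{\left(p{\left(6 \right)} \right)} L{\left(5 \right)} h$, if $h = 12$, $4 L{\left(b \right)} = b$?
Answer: $45$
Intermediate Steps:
$L{\left(b \right)} = \frac{b}{4}$
$q{\left(F \right)} = F + 2 F^{2}$ ($q{\left(F \right)} = \left(F^{2} + F^{2}\right) + F = 2 F^{2} + F = F + 2 F^{2}$)
$q{\left(p{\left(6 \right)} \right)} L{\left(5 \right)} h = 1 \left(1 + 2 \cdot 1\right) \frac{1}{4} \cdot 5 \cdot 12 = 1 \left(1 + 2\right) \frac{5}{4} \cdot 12 = 1 \cdot 3 \cdot \frac{5}{4} \cdot 12 = 3 \cdot \frac{5}{4} \cdot 12 = \frac{15}{4} \cdot 12 = 45$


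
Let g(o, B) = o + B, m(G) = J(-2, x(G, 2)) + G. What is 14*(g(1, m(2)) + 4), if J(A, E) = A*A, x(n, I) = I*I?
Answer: 154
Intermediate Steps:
x(n, I) = I**2
J(A, E) = A**2
m(G) = 4 + G (m(G) = (-2)**2 + G = 4 + G)
g(o, B) = B + o
14*(g(1, m(2)) + 4) = 14*(((4 + 2) + 1) + 4) = 14*((6 + 1) + 4) = 14*(7 + 4) = 14*11 = 154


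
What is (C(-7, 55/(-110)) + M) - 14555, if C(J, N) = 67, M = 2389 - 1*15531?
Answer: -27630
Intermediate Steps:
M = -13142 (M = 2389 - 15531 = -13142)
(C(-7, 55/(-110)) + M) - 14555 = (67 - 13142) - 14555 = -13075 - 14555 = -27630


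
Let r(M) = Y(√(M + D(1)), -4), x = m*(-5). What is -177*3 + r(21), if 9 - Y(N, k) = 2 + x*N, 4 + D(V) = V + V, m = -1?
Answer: -524 - 5*√19 ≈ -545.79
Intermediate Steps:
D(V) = -4 + 2*V (D(V) = -4 + (V + V) = -4 + 2*V)
x = 5 (x = -1*(-5) = 5)
Y(N, k) = 7 - 5*N (Y(N, k) = 9 - (2 + 5*N) = 9 + (-2 - 5*N) = 7 - 5*N)
r(M) = 7 - 5*√(-2 + M) (r(M) = 7 - 5*√(M + (-4 + 2*1)) = 7 - 5*√(M + (-4 + 2)) = 7 - 5*√(M - 2) = 7 - 5*√(-2 + M))
-177*3 + r(21) = -177*3 + (7 - 5*√(-2 + 21)) = -531 + (7 - 5*√19) = -524 - 5*√19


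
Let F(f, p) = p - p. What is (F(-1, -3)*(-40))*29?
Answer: 0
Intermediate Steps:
F(f, p) = 0
(F(-1, -3)*(-40))*29 = (0*(-40))*29 = 0*29 = 0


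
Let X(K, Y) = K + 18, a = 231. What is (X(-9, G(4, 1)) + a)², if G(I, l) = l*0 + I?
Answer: 57600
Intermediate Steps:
G(I, l) = I (G(I, l) = 0 + I = I)
X(K, Y) = 18 + K
(X(-9, G(4, 1)) + a)² = ((18 - 9) + 231)² = (9 + 231)² = 240² = 57600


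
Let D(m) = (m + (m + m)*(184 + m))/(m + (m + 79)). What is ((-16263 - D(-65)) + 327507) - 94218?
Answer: 11052791/51 ≈ 2.1672e+5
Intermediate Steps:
D(m) = (m + 2*m*(184 + m))/(79 + 2*m) (D(m) = (m + (2*m)*(184 + m))/(m + (79 + m)) = (m + 2*m*(184 + m))/(79 + 2*m))
((-16263 - D(-65)) + 327507) - 94218 = ((-16263 - (-65)*(369 + 2*(-65))/(79 + 2*(-65))) + 327507) - 94218 = ((-16263 - (-65)*(369 - 130)/(79 - 130)) + 327507) - 94218 = ((-16263 - (-65)*239/(-51)) + 327507) - 94218 = ((-16263 - (-65)*(-1)*239/51) + 327507) - 94218 = ((-16263 - 1*15535/51) + 327507) - 94218 = ((-16263 - 15535/51) + 327507) - 94218 = (-844948/51 + 327507) - 94218 = 15857909/51 - 94218 = 11052791/51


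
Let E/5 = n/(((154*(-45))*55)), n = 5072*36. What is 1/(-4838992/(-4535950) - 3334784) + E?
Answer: -76721154256412301/32030170307498440 ≈ -2.3953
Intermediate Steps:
n = 182592
E = -10144/4235 (E = 5*(182592/(((154*(-45))*55))) = 5*(182592/((-6930*55))) = 5*(182592/(-381150)) = 5*(182592*(-1/381150)) = 5*(-10144/21175) = -10144/4235 ≈ -2.3953)
1/(-4838992/(-4535950) - 3334784) + E = 1/(-4838992/(-4535950) - 3334784) - 10144/4235 = 1/(-4838992*(-1/4535950) - 3334784) - 10144/4235 = 1/(2419496/2267975 - 3334784) - 10144/4235 = 1/(-7563204322904/2267975) - 10144/4235 = -2267975/7563204322904 - 10144/4235 = -76721154256412301/32030170307498440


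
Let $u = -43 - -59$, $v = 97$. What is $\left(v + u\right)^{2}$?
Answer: $12769$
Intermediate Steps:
$u = 16$ ($u = -43 + 59 = 16$)
$\left(v + u\right)^{2} = \left(97 + 16\right)^{2} = 113^{2} = 12769$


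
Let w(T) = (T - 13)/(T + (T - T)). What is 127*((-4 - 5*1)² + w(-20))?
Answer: 209931/20 ≈ 10497.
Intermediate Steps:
w(T) = (-13 + T)/T (w(T) = (-13 + T)/(T + 0) = (-13 + T)/T)
127*((-4 - 5*1)² + w(-20)) = 127*((-4 - 5*1)² + (-13 - 20)/(-20)) = 127*((-4 - 5)² - 1/20*(-33)) = 127*((-9)² + 33/20) = 127*(81 + 33/20) = 127*(1653/20) = 209931/20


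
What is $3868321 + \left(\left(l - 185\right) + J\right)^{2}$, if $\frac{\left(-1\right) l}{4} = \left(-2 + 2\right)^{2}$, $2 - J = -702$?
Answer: $4137682$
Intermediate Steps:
$J = 704$ ($J = 2 - -702 = 2 + 702 = 704$)
$l = 0$ ($l = - 4 \left(-2 + 2\right)^{2} = - 4 \cdot 0^{2} = \left(-4\right) 0 = 0$)
$3868321 + \left(\left(l - 185\right) + J\right)^{2} = 3868321 + \left(\left(0 - 185\right) + 704\right)^{2} = 3868321 + \left(-185 + 704\right)^{2} = 3868321 + 519^{2} = 3868321 + 269361 = 4137682$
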